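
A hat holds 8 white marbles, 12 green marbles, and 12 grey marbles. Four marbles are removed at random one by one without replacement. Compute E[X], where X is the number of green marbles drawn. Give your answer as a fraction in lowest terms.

3/2

By linearity of expectation, E[X] = Σ P(draw i is green); by symmetry each draw (even without replacement) has P(green) = 12/32.
E[X] = 4 · 12/32 = 3/2 ≈ 1.5000.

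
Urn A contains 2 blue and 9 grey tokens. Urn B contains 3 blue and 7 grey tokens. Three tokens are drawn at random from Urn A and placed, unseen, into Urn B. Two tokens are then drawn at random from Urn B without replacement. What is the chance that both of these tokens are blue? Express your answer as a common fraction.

43/715

Condition on how many of the transferred tokens are blue (from Urn A: 2 blue of 11; then Urn B has 13 total).
  0 blue: C(2,0)C(9,3)/C(11,3) = 28/55; then P = C(3,2)/C(13,2) = 1/26
  1 blue: C(2,1)C(9,2)/C(11,3) = 24/55; then P = C(4,2)/C(13,2) = 1/13
  2 blue: C(2,2)C(9,1)/C(11,3) = 3/55; then P = C(5,2)/C(13,2) = 5/39
P(both blue) = 43/715 ≈ 0.0601.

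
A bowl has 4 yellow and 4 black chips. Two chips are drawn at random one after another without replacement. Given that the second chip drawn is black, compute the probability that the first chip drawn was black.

3/7

P(first=black and the second chip drawn is black) = (4/8)·(3/7) = 3/14.
P(the second chip drawn is black) = Σ over first color = 2/7 + 3/14 = 1/2.
By Bayes, P(first=black | the second chip drawn is black) = 3/14 / 1/2 = 3/7 ≈ 0.4286.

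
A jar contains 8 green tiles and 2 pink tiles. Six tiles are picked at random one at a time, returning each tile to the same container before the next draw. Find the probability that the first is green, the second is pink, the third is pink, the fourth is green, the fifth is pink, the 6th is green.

64/15625

Multiply the conditional probability of each draw in order, with replacement (the composition resets each draw).
P = (8/10) · (2/10) · (2/10) · (8/10) · (2/10) · (8/10) = 64/15625 ≈ 0.0041.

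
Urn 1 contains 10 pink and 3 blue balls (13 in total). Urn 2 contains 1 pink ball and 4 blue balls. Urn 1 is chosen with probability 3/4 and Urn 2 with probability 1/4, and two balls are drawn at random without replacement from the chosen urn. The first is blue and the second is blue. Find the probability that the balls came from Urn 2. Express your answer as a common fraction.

26/31

P(E | Urn 1) = 1/26; P(E | Urn 2) = 3/5.
P(E) = 3/4·1/26 + 1/4·3/5 = 93/520.
By Bayes' rule, P(Urn 2 | E) = 3/20 / 93/520 = 26/31 ≈ 0.8387.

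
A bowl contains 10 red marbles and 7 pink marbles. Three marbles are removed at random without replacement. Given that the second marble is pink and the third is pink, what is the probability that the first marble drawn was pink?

P(first=pink and the second marble is pink and the third is pink) = (7/17)·(6/16)·(5/15) = 7/136.
P(E) = Σ over first color = 7/68 + 7/136 = 21/136.
By Bayes, P(first=pink | E) = 7/136 / 21/136 = 1/3 ≈ 0.3333.

1/3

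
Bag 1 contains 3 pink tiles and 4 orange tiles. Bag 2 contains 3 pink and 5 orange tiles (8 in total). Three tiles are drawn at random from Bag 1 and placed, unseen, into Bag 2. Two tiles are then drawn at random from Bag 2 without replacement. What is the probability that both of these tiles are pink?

51/385

Condition on how many of the transferred tiles are pink (from Bag 1: 3 pink of 7; then Bag 2 has 11 total).
  0 pink: C(3,0)C(4,3)/C(7,3) = 4/35; then P = C(3,2)/C(11,2) = 3/55
  1 pink: C(3,1)C(4,2)/C(7,3) = 18/35; then P = C(4,2)/C(11,2) = 6/55
  2 pink: C(3,2)C(4,1)/C(7,3) = 12/35; then P = C(5,2)/C(11,2) = 2/11
  3 pink: C(3,3)C(4,0)/C(7,3) = 1/35; then P = C(6,2)/C(11,2) = 3/11
P(both pink) = 51/385 ≈ 0.1325.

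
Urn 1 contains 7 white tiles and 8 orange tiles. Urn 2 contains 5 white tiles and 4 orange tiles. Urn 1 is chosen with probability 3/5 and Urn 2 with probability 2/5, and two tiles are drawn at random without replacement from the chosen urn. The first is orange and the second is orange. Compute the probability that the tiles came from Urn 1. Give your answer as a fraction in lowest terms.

P(E | Urn 1) = 4/15; P(E | Urn 2) = 1/6.
P(E) = 3/5·4/15 + 2/5·1/6 = 17/75.
By Bayes' rule, P(Urn 1 | E) = 4/25 / 17/75 = 12/17 ≈ 0.7059.

12/17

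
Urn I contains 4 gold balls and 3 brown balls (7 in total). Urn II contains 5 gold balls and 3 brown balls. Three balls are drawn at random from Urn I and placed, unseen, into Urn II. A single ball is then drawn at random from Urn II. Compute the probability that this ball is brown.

Condition on how many of the transferred balls are brown (from Urn I: 3 brown of 7; then Urn II has 11 total).
  0 brown: C(3,0)C(4,3)/C(7,3) = 4/35; then P = 3/11
  1 brown: C(3,1)C(4,2)/C(7,3) = 18/35; then P = 4/11
  2 brown: C(3,2)C(4,1)/C(7,3) = 12/35; then P = 5/11
  3 brown: C(3,3)C(4,0)/C(7,3) = 1/35; then P = 6/11
P(brown from Urn II) = 30/77 ≈ 0.3896.

30/77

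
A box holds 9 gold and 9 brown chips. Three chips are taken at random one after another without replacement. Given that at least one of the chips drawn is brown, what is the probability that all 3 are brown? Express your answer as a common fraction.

7/61

P(all 3 brown) = C(9,3)/C(18,3) = 7/68; P(at least one brown) = 1 − C(9,3)/C(18,3) = 61/68.
Since 'all 3 brown' ⊆ 'at least one brown', P(all 3 | at least one) = 7/68 / 61/68 = 7/61 ≈ 0.1148.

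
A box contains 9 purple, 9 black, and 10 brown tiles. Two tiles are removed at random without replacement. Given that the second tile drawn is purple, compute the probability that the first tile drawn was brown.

10/27

P(first=brown and the second tile drawn is purple) = (10/28)·(9/27) = 5/42.
P(the second tile drawn is purple) = Σ over first color = 2/21 + 3/28 + 5/42 = 9/28.
By Bayes, P(first=brown | the second tile drawn is purple) = 5/42 / 9/28 = 10/27 ≈ 0.3704.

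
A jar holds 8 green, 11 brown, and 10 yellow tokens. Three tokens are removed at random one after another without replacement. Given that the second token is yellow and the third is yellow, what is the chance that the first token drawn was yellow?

P(first=yellow and the second token is yellow and the third is yellow) = (10/29)·(9/28)·(8/27) = 20/609.
P(E) = Σ over first color = 20/609 + 55/1218 + 20/609 = 45/406.
By Bayes, P(first=yellow | E) = 20/609 / 45/406 = 8/27 ≈ 0.2963.

8/27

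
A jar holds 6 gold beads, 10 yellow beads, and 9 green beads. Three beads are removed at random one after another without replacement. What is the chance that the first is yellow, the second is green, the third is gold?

9/230

Multiply the conditional probability of each draw in order, without replacement, so each draw removes one from its color and from the total.
P = (10/25) · (9/24) · (6/23) = 9/230 ≈ 0.0391.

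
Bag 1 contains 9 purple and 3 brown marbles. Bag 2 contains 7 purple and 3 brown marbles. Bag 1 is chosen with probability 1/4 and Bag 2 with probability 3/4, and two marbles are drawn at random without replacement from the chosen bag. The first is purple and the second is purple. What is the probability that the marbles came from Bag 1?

P(E | Bag 1) = 6/11; P(E | Bag 2) = 7/15.
P(E) = 1/4·6/11 + 3/4·7/15 = 107/220.
By Bayes' rule, P(Bag 1 | E) = 3/22 / 107/220 = 30/107 ≈ 0.2804.

30/107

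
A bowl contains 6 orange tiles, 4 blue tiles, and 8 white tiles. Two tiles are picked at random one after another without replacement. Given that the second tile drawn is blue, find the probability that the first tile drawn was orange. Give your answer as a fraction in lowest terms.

6/17

P(first=orange and the second tile drawn is blue) = (6/18)·(4/17) = 4/51.
P(the second tile drawn is blue) = Σ over first color = 4/51 + 2/51 + 16/153 = 2/9.
By Bayes, P(first=orange | the second tile drawn is blue) = 4/51 / 2/9 = 6/17 ≈ 0.3529.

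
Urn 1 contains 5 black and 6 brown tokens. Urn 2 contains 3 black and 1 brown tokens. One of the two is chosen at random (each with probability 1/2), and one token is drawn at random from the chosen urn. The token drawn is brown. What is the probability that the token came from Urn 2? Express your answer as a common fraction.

P(brown | Urn 1) = 6/11; P(brown | Urn 2) = 1/4.
P(brown) = 1/2·6/11 + 1/2·1/4 = 35/88.
By Bayes' rule, P(Urn 2 | brown) = 1/8 / 35/88 = 11/35 ≈ 0.3143.

11/35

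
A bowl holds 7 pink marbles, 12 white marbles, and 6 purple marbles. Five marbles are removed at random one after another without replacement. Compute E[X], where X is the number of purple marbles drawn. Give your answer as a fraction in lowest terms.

By linearity of expectation, E[X] = Σ P(draw i is purple); by symmetry each draw (even without replacement) has P(purple) = 6/25.
E[X] = 5 · 6/25 = 6/5 ≈ 1.2000.

6/5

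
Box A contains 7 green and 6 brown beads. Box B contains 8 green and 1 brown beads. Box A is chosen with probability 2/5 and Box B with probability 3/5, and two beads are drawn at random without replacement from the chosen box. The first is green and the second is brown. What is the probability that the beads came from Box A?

21/34

P(E | Box A) = 7/26; P(E | Box B) = 1/9.
P(E) = 2/5·7/26 + 3/5·1/9 = 34/195.
By Bayes' rule, P(Box A | E) = 7/65 / 34/195 = 21/34 ≈ 0.6176.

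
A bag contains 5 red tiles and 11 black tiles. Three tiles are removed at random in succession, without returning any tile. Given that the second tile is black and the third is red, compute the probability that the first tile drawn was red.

P(first=red and the second tile is black and the third is red) = (5/16)·(11/15)·(4/14) = 11/168.
P(E) = Σ over first color = 11/168 + 55/336 = 11/48.
By Bayes, P(first=red | E) = 11/168 / 11/48 = 2/7 ≈ 0.2857.

2/7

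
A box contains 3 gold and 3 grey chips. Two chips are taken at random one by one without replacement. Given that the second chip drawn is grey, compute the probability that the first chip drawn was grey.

2/5

P(first=grey and the second chip drawn is grey) = (3/6)·(2/5) = 1/5.
P(the second chip drawn is grey) = Σ over first color = 3/10 + 1/5 = 1/2.
By Bayes, P(first=grey | the second chip drawn is grey) = 1/5 / 1/2 = 2/5 ≈ 0.4000.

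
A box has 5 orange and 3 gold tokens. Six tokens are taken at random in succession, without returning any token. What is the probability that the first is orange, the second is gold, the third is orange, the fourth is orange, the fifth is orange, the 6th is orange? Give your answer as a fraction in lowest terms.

Multiply the conditional probability of each draw in order, without replacement, so each draw removes one from its color and from the total.
P = (5/8) · (3/7) · (4/6) · (3/5) · (2/4) · (1/3) = 1/56 ≈ 0.0179.

1/56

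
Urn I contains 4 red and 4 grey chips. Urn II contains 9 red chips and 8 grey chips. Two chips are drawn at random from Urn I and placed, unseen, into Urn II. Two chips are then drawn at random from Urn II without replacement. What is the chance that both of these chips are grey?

169/798

Condition on how many of the transferred chips are grey (from Urn I: 4 grey of 8; then Urn II has 19 total).
  0 grey: C(4,0)C(4,2)/C(8,2) = 3/14; then P = C(8,2)/C(19,2) = 28/171
  1 grey: C(4,1)C(4,1)/C(8,2) = 4/7; then P = C(9,2)/C(19,2) = 4/19
  2 grey: C(4,2)C(4,0)/C(8,2) = 3/14; then P = C(10,2)/C(19,2) = 5/19
P(both grey) = 169/798 ≈ 0.2118.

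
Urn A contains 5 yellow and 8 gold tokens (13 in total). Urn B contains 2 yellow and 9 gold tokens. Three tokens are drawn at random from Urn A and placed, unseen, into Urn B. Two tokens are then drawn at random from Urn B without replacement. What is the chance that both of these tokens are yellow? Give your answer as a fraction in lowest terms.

48/1183

Condition on how many of the transferred tokens are yellow (from Urn A: 5 yellow of 13; then Urn B has 14 total).
  0 yellow: C(5,0)C(8,3)/C(13,3) = 28/143; then P = C(2,2)/C(14,2) = 1/91
  1 yellow: C(5,1)C(8,2)/C(13,3) = 70/143; then P = C(3,2)/C(14,2) = 3/91
  2 yellow: C(5,2)C(8,1)/C(13,3) = 40/143; then P = C(4,2)/C(14,2) = 6/91
  3 yellow: C(5,3)C(8,0)/C(13,3) = 5/143; then P = C(5,2)/C(14,2) = 10/91
P(both yellow) = 48/1183 ≈ 0.0406.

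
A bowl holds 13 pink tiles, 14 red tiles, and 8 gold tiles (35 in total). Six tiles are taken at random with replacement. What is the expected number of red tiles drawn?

12/5

By linearity of expectation, E[X] = Σ P(draw i is red); each independent draw has P(red) = 14/35.
E[X] = 6 · 14/35 = 12/5 ≈ 2.4000.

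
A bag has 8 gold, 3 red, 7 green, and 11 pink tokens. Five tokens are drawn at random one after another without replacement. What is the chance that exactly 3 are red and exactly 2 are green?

Unordered draws without replacement: count favorable combinations over C(29,5).
Favorable = C(8,0) · C(3,3) · C(7,2) · C(11,0) = 21; total = C(29,5) = 118755.
P = 21/118755 = 1/5655 ≈ 0.0002.

1/5655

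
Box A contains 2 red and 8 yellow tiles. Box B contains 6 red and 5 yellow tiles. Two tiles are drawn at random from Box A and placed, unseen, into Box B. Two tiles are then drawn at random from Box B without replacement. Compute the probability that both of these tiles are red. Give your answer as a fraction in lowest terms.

Condition on how many of the transferred tiles are red (from Box A: 2 red of 10; then Box B has 13 total).
  0 red: C(2,0)C(8,2)/C(10,2) = 28/45; then P = C(6,2)/C(13,2) = 5/26
  1 red: C(2,1)C(8,1)/C(10,2) = 16/45; then P = C(7,2)/C(13,2) = 7/26
  2 red: C(2,2)C(8,0)/C(10,2) = 1/45; then P = C(8,2)/C(13,2) = 14/39
P(both red) = 392/1755 ≈ 0.2234.

392/1755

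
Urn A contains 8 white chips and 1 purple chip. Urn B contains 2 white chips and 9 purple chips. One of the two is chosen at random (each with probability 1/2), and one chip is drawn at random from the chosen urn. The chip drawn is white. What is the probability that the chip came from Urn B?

9/53

P(white | Urn A) = 8/9; P(white | Urn B) = 2/11.
P(white) = 1/2·8/9 + 1/2·2/11 = 53/99.
By Bayes' rule, P(Urn B | white) = 1/11 / 53/99 = 9/53 ≈ 0.1698.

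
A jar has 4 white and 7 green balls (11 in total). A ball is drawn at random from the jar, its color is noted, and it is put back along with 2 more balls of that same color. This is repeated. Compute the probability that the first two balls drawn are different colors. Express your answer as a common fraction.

56/143

Either green then white, or white then green; after the first draw the total is 13.
P = (7/11)·(4/13) + (4/11)·(7/13) = 56/143 ≈ 0.3916.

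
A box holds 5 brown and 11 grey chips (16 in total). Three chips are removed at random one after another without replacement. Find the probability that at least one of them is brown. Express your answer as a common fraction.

79/112

Use the complement: P(at least one brown) = 1 − P(no brown).
P(none) = C(11,3)/C(16,3) = 165/560.
So P = 1 − 165/560 = 79/112 ≈ 0.7054.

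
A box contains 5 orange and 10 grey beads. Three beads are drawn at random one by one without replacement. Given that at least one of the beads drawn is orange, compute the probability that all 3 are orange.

P(all 3 orange) = C(5,3)/C(15,3) = 2/91; P(at least one orange) = 1 − C(10,3)/C(15,3) = 67/91.
Since 'all 3 orange' ⊆ 'at least one orange', P(all 3 | at least one) = 2/91 / 67/91 = 2/67 ≈ 0.0299.

2/67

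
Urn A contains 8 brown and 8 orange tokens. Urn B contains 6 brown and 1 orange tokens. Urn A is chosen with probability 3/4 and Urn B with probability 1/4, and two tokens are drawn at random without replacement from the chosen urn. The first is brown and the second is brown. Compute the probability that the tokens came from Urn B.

50/99

P(E | Urn A) = 7/30; P(E | Urn B) = 5/7.
P(E) = 3/4·7/30 + 1/4·5/7 = 99/280.
By Bayes' rule, P(Urn B | E) = 5/28 / 99/280 = 50/99 ≈ 0.5051.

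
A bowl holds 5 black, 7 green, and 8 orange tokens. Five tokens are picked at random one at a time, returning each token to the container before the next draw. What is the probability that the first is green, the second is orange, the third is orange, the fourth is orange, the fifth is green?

Multiply the conditional probability of each draw in order, with replacement (the composition resets each draw).
P = (7/20) · (8/20) · (8/20) · (8/20) · (7/20) = 49/6250 ≈ 0.0078.

49/6250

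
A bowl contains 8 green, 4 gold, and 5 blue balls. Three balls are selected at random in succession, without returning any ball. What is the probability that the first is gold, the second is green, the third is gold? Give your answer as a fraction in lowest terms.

2/85

Multiply the conditional probability of each draw in order, without replacement, so each draw removes one from its color and from the total.
P = (4/17) · (8/16) · (3/15) = 2/85 ≈ 0.0235.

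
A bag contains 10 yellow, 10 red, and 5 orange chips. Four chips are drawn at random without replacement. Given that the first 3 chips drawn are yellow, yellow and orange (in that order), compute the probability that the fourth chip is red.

5/11

After removing 2 yellow, 1 orange, the bag has 10 red out of 22 remaining.
P(fourth is red | given) = 10/22 = 5/11 ≈ 0.4545.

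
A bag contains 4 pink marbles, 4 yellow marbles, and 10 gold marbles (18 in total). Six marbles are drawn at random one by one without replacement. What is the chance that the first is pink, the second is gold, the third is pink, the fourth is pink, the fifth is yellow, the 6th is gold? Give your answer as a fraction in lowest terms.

Multiply the conditional probability of each draw in order, without replacement, so each draw removes one from its color and from the total.
P = (4/18) · (10/17) · (3/16) · (2/15) · (4/14) · (9/13) = 1/1547 ≈ 0.0006.

1/1547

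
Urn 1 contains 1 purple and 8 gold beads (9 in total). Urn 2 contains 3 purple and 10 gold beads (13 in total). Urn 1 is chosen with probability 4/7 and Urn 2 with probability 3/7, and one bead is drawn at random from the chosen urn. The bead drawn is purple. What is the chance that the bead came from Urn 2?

81/133

P(purple | Urn 1) = 1/9; P(purple | Urn 2) = 3/13.
P(purple) = 4/7·1/9 + 3/7·3/13 = 19/117.
By Bayes' rule, P(Urn 2 | purple) = 9/91 / 19/117 = 81/133 ≈ 0.6090.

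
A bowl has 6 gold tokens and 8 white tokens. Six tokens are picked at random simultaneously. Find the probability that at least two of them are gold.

Sum the hypergeometric tail for j = 2,…,6 gold tokens.
Favorable = C(6,2)·C(8,4) + C(6,3)·C(8,3) + C(6,4)·C(8,2) + C(6,5)·C(8,1) + C(6,6)·C(8,0) = 2639; total = C(14,6) = 3003.
P = 2639/3003 = 29/33 ≈ 0.8788.

29/33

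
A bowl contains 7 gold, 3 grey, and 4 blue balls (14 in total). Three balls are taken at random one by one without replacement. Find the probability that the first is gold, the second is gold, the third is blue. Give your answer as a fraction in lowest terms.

1/13

Multiply the conditional probability of each draw in order, without replacement, so each draw removes one from its color and from the total.
P = (7/14) · (6/13) · (4/12) = 1/13 ≈ 0.0769.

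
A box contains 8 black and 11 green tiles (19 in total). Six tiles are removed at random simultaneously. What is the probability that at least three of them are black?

Sum the hypergeometric tail for j = 3,…,6 black tiles.
Favorable = C(8,3)·C(11,3) + C(8,4)·C(11,2) + C(8,5)·C(11,1) + C(8,6)·C(11,0) = 13734; total = C(19,6) = 27132.
P = 13734/27132 = 327/646 ≈ 0.5062.

327/646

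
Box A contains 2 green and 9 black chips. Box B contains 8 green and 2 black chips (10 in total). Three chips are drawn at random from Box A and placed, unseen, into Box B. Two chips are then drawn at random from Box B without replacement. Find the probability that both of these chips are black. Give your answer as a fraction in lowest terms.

Condition on how many of the transferred chips are black (from Box A: 9 black of 11; then Box B has 13 total).
  1 black: C(9,1)C(2,2)/C(11,3) = 3/55; then P = C(3,2)/C(13,2) = 1/26
  2 black: C(9,2)C(2,1)/C(11,3) = 24/55; then P = C(4,2)/C(13,2) = 1/13
  3 black: C(9,3)C(2,0)/C(11,3) = 28/55; then P = C(5,2)/C(13,2) = 5/39
P(both black) = 433/4290 ≈ 0.1009.

433/4290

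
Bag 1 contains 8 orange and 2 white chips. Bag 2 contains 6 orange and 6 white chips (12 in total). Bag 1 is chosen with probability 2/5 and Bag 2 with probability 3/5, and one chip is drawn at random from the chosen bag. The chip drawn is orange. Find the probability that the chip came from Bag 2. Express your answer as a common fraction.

P(orange | Bag 1) = 4/5; P(orange | Bag 2) = 1/2.
P(orange) = 2/5·4/5 + 3/5·1/2 = 31/50.
By Bayes' rule, P(Bag 2 | orange) = 3/10 / 31/50 = 15/31 ≈ 0.4839.

15/31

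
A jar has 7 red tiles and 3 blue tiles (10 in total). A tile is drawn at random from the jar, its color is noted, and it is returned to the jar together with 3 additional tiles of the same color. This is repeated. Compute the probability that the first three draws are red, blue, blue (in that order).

63/1040

Track the composition after each reinforcement of +3.
P = (7/10) · (3/13) · (6/16) = 63/1040 ≈ 0.0606.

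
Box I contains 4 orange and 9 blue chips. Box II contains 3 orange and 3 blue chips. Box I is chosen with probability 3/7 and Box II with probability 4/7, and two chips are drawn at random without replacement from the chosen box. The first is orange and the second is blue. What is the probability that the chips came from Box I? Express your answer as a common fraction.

P(E | Box I) = 3/13; P(E | Box II) = 3/10.
P(E) = 3/7·3/13 + 4/7·3/10 = 123/455.
By Bayes' rule, P(Box I | E) = 9/91 / 123/455 = 15/41 ≈ 0.3659.

15/41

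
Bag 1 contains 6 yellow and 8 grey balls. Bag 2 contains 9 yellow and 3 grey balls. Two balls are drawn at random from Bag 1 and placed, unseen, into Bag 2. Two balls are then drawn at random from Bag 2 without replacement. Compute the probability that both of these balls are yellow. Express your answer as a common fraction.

Condition on how many of the transferred balls are yellow (from Bag 1: 6 yellow of 14; then Bag 2 has 14 total).
  0 yellow: C(6,0)C(8,2)/C(14,2) = 4/13; then P = C(9,2)/C(14,2) = 36/91
  1 yellow: C(6,1)C(8,1)/C(14,2) = 48/91; then P = C(10,2)/C(14,2) = 45/91
  2 yellow: C(6,2)C(8,0)/C(14,2) = 15/91; then P = C(11,2)/C(14,2) = 55/91
P(both yellow) = 3993/8281 ≈ 0.4822.

3993/8281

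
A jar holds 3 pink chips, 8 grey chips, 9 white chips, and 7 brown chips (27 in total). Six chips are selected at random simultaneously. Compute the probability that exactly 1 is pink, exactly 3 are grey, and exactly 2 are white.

Unordered draws without replacement: count favorable combinations over C(27,6).
Favorable = C(3,1) · C(8,3) · C(9,2) · C(7,0) = 6048; total = C(27,6) = 296010.
P = 6048/296010 = 336/16445 ≈ 0.0204.

336/16445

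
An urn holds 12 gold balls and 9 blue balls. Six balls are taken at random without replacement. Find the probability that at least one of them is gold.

645/646

Use the complement: P(at least one gold) = 1 − P(no gold).
P(none) = C(9,6)/C(21,6) = 84/54264.
So P = 1 − 84/54264 = 645/646 ≈ 0.9985.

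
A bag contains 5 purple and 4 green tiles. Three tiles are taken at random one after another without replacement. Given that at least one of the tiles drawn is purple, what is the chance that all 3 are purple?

1/8

P(all 3 purple) = C(5,3)/C(9,3) = 5/42; P(at least one purple) = 1 − C(4,3)/C(9,3) = 20/21.
Since 'all 3 purple' ⊆ 'at least one purple', P(all 3 | at least one) = 5/42 / 20/21 = 1/8 ≈ 0.1250.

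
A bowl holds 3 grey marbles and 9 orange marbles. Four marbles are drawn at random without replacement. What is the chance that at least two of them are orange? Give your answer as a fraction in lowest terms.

Sum the hypergeometric tail for j = 2,…,4 orange marbles.
Favorable = C(9,2)·C(3,2) + C(9,3)·C(3,1) + C(9,4)·C(3,0) = 486; total = C(12,4) = 495.
P = 486/495 = 54/55 ≈ 0.9818.

54/55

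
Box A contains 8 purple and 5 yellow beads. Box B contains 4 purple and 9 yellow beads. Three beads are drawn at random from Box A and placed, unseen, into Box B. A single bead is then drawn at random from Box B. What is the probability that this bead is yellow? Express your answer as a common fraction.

Condition on how many of the transferred beads are yellow (from Box A: 5 yellow of 13; then Box B has 16 total).
  0 yellow: C(5,0)C(8,3)/C(13,3) = 28/143; then P = 9/16
  1 yellow: C(5,1)C(8,2)/C(13,3) = 70/143; then P = 10/16
  2 yellow: C(5,2)C(8,1)/C(13,3) = 40/143; then P = 11/16
  3 yellow: C(5,3)C(8,0)/C(13,3) = 5/143; then P = 12/16
P(yellow from Box B) = 33/52 ≈ 0.6346.

33/52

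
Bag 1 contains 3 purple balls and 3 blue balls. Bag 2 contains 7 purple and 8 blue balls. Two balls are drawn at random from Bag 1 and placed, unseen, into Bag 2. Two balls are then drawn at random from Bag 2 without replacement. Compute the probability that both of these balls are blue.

Condition on how many of the transferred balls are blue (from Bag 1: 3 blue of 6; then Bag 2 has 17 total).
  0 blue: C(3,0)C(3,2)/C(6,2) = 1/5; then P = C(8,2)/C(17,2) = 7/34
  1 blue: C(3,1)C(3,1)/C(6,2) = 3/5; then P = C(9,2)/C(17,2) = 9/34
  2 blue: C(3,2)C(3,0)/C(6,2) = 1/5; then P = C(10,2)/C(17,2) = 45/136
P(both blue) = 181/680 ≈ 0.2662.

181/680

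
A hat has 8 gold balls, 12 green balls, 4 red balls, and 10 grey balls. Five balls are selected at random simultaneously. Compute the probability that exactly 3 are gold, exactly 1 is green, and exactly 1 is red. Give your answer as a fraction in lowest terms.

Unordered draws without replacement: count favorable combinations over C(34,5).
Favorable = C(8,3) · C(12,1) · C(4,1) · C(10,0) = 2688; total = C(34,5) = 278256.
P = 2688/278256 = 56/5797 ≈ 0.0097.

56/5797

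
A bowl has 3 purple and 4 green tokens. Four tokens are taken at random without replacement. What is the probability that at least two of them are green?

Sum the hypergeometric tail for j = 2,…,4 green tokens.
Favorable = C(4,2)·C(3,2) + C(4,3)·C(3,1) + C(4,4)·C(3,0) = 31; total = C(7,4) = 35.
P = 31/35 = 31/35 ≈ 0.8857.

31/35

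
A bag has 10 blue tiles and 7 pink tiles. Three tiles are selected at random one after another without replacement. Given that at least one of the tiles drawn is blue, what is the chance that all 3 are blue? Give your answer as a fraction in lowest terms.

P(all 3 blue) = C(10,3)/C(17,3) = 3/17; P(at least one blue) = 1 − C(7,3)/C(17,3) = 129/136.
Since 'all 3 blue' ⊆ 'at least one blue', P(all 3 | at least one) = 3/17 / 129/136 = 8/43 ≈ 0.1860.

8/43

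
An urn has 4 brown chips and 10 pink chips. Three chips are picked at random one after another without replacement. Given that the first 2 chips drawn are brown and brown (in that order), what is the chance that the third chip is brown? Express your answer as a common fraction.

After removing 2 brown, the urn has 2 brown out of 12 remaining.
P(third is brown | given) = 2/12 = 1/6 ≈ 0.1667.

1/6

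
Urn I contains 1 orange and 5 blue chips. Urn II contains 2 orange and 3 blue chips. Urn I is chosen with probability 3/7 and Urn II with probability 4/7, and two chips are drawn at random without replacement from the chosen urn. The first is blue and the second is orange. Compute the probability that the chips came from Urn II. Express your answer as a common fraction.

12/17

P(E | Urn I) = 1/6; P(E | Urn II) = 3/10.
P(E) = 3/7·1/6 + 4/7·3/10 = 17/70.
By Bayes' rule, P(Urn II | E) = 6/35 / 17/70 = 12/17 ≈ 0.7059.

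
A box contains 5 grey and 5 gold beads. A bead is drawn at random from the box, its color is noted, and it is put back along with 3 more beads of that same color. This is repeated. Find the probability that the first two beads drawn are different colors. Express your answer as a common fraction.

5/13

Either grey then gold, or gold then grey; after the first draw the total is 13.
P = (5/10)·(5/13) + (5/10)·(5/13) = 5/13 ≈ 0.3846.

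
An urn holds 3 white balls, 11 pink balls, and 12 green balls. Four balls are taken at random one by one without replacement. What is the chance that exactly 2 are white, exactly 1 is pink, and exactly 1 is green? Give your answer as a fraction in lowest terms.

Unordered draws without replacement: count favorable combinations over C(26,4).
Favorable = C(3,2) · C(11,1) · C(12,1) = 396; total = C(26,4) = 14950.
P = 396/14950 = 198/7475 ≈ 0.0265.

198/7475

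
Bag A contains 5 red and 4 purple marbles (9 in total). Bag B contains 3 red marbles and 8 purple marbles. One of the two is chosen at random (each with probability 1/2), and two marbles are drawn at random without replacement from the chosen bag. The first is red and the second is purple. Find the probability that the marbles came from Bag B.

216/491

P(E | Bag A) = 5/18; P(E | Bag B) = 12/55.
P(E) = 1/2·5/18 + 1/2·12/55 = 491/1980.
By Bayes' rule, P(Bag B | E) = 6/55 / 491/1980 = 216/491 ≈ 0.4399.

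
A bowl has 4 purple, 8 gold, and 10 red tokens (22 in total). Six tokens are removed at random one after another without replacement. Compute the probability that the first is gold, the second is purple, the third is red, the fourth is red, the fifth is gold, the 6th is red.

32/10659

Multiply the conditional probability of each draw in order, without replacement, so each draw removes one from its color and from the total.
P = (8/22) · (4/21) · (10/20) · (9/19) · (7/18) · (8/17) = 32/10659 ≈ 0.0030.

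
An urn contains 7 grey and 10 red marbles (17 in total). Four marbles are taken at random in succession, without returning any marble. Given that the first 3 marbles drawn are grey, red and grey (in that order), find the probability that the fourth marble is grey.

After removing 2 grey, 1 red, the urn has 5 grey out of 14 remaining.
P(fourth is grey | given) = 5/14 ≈ 0.3571.

5/14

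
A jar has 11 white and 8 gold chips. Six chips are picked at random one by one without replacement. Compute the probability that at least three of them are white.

Sum the hypergeometric tail for j = 3,…,6 white chips.
Favorable = C(11,3)·C(8,3) + C(11,4)·C(8,2) + C(11,5)·C(8,1) + C(11,6)·C(8,0) = 22638; total = C(19,6) = 27132.
P = 22638/27132 = 539/646 ≈ 0.8344.

539/646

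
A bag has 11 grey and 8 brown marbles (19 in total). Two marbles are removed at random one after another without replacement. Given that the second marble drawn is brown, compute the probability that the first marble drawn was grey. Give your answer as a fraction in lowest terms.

11/18

P(first=grey and the second marble drawn is brown) = (11/19)·(8/18) = 44/171.
P(the second marble drawn is brown) = Σ over first color = 44/171 + 28/171 = 8/19.
By Bayes, P(first=grey | the second marble drawn is brown) = 44/171 / 8/19 = 11/18 ≈ 0.6111.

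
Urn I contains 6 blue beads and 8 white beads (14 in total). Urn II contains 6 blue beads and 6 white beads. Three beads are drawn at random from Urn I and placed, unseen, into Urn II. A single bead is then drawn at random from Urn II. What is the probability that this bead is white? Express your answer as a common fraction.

Condition on how many of the transferred beads are white (from Urn I: 8 white of 14; then Urn II has 15 total).
  0 white: C(8,0)C(6,3)/C(14,3) = 5/91; then P = 6/15
  1 white: C(8,1)C(6,2)/C(14,3) = 30/91; then P = 7/15
  2 white: C(8,2)C(6,1)/C(14,3) = 6/13; then P = 8/15
  3 white: C(8,3)C(6,0)/C(14,3) = 2/13; then P = 9/15
P(white from Urn II) = 18/35 ≈ 0.5143.

18/35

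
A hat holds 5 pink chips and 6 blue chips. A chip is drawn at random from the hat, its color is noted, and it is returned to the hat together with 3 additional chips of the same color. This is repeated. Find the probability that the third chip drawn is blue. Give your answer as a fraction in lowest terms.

6/11

Sum over the four possibilities for the first two draws (blue/not-blue each), tracking how the blue count and total change by +3 per draw.
P(third is blue) = 6/11 ≈ 0.5455. (In a Pólya urn every draw has the same marginal probability 6/11.)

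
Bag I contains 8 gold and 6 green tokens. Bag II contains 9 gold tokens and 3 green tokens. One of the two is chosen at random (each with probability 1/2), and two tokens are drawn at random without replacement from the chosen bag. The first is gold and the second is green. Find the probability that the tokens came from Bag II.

273/625

P(E | Bag I) = 24/91; P(E | Bag II) = 9/44.
P(E) = 1/2·24/91 + 1/2·9/44 = 1875/8008.
By Bayes' rule, P(Bag II | E) = 9/88 / 1875/8008 = 273/625 ≈ 0.4368.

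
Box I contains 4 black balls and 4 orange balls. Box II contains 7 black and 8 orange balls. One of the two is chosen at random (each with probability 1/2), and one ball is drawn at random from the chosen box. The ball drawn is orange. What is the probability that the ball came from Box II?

P(orange | Box I) = 1/2; P(orange | Box II) = 8/15.
P(orange) = 1/2·1/2 + 1/2·8/15 = 31/60.
By Bayes' rule, P(Box II | orange) = 4/15 / 31/60 = 16/31 ≈ 0.5161.

16/31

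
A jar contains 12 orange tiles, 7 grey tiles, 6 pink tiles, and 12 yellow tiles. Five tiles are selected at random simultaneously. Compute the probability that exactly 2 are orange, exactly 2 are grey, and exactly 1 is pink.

12/629

Unordered draws without replacement: count favorable combinations over C(37,5).
Favorable = C(12,2) · C(7,2) · C(6,1) · C(12,0) = 8316; total = C(37,5) = 435897.
P = 8316/435897 = 12/629 ≈ 0.0191.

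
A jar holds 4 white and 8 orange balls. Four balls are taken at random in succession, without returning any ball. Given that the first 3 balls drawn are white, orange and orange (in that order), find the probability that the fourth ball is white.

After removing 1 white, 2 orange, the jar has 3 white out of 9 remaining.
P(fourth is white | given) = 3/9 = 1/3 ≈ 0.3333.

1/3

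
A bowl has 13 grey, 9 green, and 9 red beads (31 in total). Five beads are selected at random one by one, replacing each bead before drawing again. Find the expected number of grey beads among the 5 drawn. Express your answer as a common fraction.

65/31

By linearity of expectation, E[X] = Σ P(draw i is grey); each independent draw has P(grey) = 13/31.
E[X] = 5 · 13/31 = 65/31 ≈ 2.0968.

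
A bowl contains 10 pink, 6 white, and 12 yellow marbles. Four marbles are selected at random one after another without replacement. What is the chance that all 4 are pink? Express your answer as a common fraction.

Unordered draws without replacement: count favorable combinations over C(28,4).
Favorable = C(10,4) · C(6,0) · C(12,0) = 210; total = C(28,4) = 20475.
P = 210/20475 = 2/195 ≈ 0.0103.

2/195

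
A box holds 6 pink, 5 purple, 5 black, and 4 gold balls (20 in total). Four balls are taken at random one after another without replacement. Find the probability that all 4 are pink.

1/323

Unordered draws without replacement: count favorable combinations over C(20,4).
Favorable = C(6,4) · C(5,0) · C(5,0) · C(4,0) = 15; total = C(20,4) = 4845.
P = 15/4845 = 1/323 ≈ 0.0031.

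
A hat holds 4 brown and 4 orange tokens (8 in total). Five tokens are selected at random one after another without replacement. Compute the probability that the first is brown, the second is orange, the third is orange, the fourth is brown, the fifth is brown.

3/70

Multiply the conditional probability of each draw in order, without replacement, so each draw removes one from its color and from the total.
P = (4/8) · (4/7) · (3/6) · (3/5) · (2/4) = 3/70 ≈ 0.0429.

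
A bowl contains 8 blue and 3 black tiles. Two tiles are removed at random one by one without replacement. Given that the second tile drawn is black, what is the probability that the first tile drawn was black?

1/5

P(first=black and the second tile drawn is black) = (3/11)·(2/10) = 3/55.
P(the second tile drawn is black) = Σ over first color = 12/55 + 3/55 = 3/11.
By Bayes, P(first=black | the second tile drawn is black) = 3/55 / 3/11 = 1/5 ≈ 0.2000.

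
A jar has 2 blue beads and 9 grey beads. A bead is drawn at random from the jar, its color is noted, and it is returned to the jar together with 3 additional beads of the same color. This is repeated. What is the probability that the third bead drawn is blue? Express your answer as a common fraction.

Sum over the four possibilities for the first two draws (blue/not-blue each), tracking how the blue count and total change by +3 per draw.
P(third is blue) = 2/11 ≈ 0.1818. (In a Pólya urn every draw has the same marginal probability 2/11.)

2/11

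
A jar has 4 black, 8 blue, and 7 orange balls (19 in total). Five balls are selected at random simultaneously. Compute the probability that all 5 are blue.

Unordered draws without replacement: count favorable combinations over C(19,5).
Favorable = C(4,0) · C(8,5) · C(7,0) = 56; total = C(19,5) = 11628.
P = 56/11628 = 14/2907 ≈ 0.0048.

14/2907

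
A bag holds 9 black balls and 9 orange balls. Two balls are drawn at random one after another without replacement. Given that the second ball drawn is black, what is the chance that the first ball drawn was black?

P(first=black and the second ball drawn is black) = (9/18)·(8/17) = 4/17.
P(the second ball drawn is black) = Σ over first color = 4/17 + 9/34 = 1/2.
By Bayes, P(first=black | the second ball drawn is black) = 4/17 / 1/2 = 8/17 ≈ 0.4706.

8/17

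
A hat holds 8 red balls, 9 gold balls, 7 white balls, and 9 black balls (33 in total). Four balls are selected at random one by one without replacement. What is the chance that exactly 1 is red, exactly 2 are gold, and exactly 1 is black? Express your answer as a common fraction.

108/1705

Unordered draws without replacement: count favorable combinations over C(33,4).
Favorable = C(8,1) · C(9,2) · C(7,0) · C(9,1) = 2592; total = C(33,4) = 40920.
P = 2592/40920 = 108/1705 ≈ 0.0633.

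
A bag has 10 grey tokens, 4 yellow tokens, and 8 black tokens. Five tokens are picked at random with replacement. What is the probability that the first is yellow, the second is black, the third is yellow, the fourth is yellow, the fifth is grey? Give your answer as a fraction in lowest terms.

Multiply the conditional probability of each draw in order, with replacement (the composition resets each draw).
P = (4/22) · (8/22) · (4/22) · (4/22) · (10/22) = 160/161051 ≈ 0.0010.

160/161051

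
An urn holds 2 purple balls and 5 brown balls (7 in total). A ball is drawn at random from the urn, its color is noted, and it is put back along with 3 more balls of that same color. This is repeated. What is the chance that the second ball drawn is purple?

Condition on the first draw. If first is purple (prob 2/7), second-purple has prob (5)/(10); if not (prob 5/7), it has prob 2/(10).
P = (2/7)·(5/10) + (5/7)·(2/10) = 2/7 ≈ 0.2857.

2/7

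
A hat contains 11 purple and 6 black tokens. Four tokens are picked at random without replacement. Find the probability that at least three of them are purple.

Sum the hypergeometric tail for j = 3,…,4 purple tokens.
Favorable = C(11,3)·C(6,1) + C(11,4)·C(6,0) = 1320; total = C(17,4) = 2380.
P = 1320/2380 = 66/119 ≈ 0.5546.

66/119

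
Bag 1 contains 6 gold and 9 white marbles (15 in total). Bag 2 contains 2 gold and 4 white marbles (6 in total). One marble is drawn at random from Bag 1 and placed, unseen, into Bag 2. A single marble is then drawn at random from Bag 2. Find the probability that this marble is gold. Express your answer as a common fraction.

12/35

Condition on how many of the transferred marbles are gold (from Bag 1: 6 gold of 15; then Bag 2 has 7 total).
  0 gold: C(6,0)C(9,1)/C(15,1) = 3/5; then P = 2/7
  1 gold: C(6,1)C(9,0)/C(15,1) = 2/5; then P = 3/7
P(gold from Bag 2) = 12/35 ≈ 0.3429.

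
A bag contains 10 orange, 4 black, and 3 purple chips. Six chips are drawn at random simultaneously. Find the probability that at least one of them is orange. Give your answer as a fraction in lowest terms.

Use the complement: P(at least one orange) = 1 − P(no orange).
P(none) = C(7,6)/C(17,6) = 7/12376.
So P = 1 − 7/12376 = 1767/1768 ≈ 0.9994.

1767/1768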